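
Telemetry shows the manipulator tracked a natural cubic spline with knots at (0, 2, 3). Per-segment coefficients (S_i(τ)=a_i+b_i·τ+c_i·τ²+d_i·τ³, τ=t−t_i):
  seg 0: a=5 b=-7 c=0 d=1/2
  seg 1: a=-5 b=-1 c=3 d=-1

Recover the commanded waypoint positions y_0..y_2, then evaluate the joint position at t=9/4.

y_0=5 y_1=-5 y_2=-4
S(9/4) = -325/64

y_0 = S_0(0) = a_0 = 5
y_1 = S_1(0) = a_1 = -5
y_2 = S_1(1) = -4
t_q=9/4 is in segment 1 (τ=1/4); S_1(τ)=-325/64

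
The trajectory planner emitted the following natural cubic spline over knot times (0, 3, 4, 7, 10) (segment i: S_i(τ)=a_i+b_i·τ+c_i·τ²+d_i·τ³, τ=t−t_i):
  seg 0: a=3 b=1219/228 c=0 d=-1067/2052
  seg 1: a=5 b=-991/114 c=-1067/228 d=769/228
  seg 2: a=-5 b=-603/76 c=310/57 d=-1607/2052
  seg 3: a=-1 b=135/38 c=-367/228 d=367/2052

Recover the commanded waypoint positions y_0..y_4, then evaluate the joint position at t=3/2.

y_0 = S_0(0) = a_0 = 3
y_1 = S_1(0) = a_1 = 5
y_2 = S_2(0) = a_2 = -5
y_3 = S_3(0) = a_3 = -1
y_4 = S_3(3) = 0
t_q=3/2 is in segment 0 (τ=3/2); S_0(τ)=5633/608

y_0=3 y_1=5 y_2=-5 y_3=-1 y_4=0
S(3/2) = 5633/608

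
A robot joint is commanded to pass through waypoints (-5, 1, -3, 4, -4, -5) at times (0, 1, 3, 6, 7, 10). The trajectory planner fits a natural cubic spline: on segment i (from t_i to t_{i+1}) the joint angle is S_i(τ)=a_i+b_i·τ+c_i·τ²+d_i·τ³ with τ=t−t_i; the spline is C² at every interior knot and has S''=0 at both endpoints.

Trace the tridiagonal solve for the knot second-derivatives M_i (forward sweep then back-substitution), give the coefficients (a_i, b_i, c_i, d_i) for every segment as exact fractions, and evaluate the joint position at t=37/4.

Δ: Δ0=6, Δ1=-2, Δ2=7/3, Δ3=-8, Δ4=-1/3
row 1: diag=6, rhs=-48; c'=1/3, d'=-8
row 2: denom=10−2·1/3=28/3; d'=(26−2·-8)/(28/3)=9/2
row 3: denom=8−3·9/28=197/28; d'=(-62−3·9/2)/(197/28)=-2114/197
row 4: denom=8−1·28/197=1548/197; d'=(46−1·-2114/197)/(1548/197)=2794/387
back: M4=2794/387
back: M3=-2114/197−28/197·2794/387=-4550/387
back: M2=9/2−9/28·-4550/387=356/43
back: M1=-8−1/3·356/43=-1388/129
M: M0=0, M1=-1388/129, M2=356/43, M3=-4550/387, M4=2794/387, M5=0
seg 0: a=-5, c=M0/2=0, d=(M1−M0)/(6·1)=-694/387, b=Δ0−h0·(2M0+M1)/6=3016/387
seg 1: a=1, c=M1/2=-694/129, d=(M2−M1)/(6·2)=614/387, b=Δ1−h1·(2M1+M2)/6=934/387
seg 2: a=-3, c=M2/2=178/43, d=(M3−M2)/(6·3)=-3877/3483, b=Δ2−h2·(2M2+M3)/6=-26/387
seg 3: a=4, c=M3/2=-2275/387, d=(M4−M3)/(6·1)=136/43, b=Δ3−h3·(2M3+M4)/6=-2045/387
seg 4: a=-4, c=M4/2=1397/387, d=(M5−M4)/(6·3)=-1397/3483, b=Δ4−h4·(2M4+M5)/6=-2923/387
t_q=37/4 → seg 4, τ=9/4; S=-4+-2923/387·τ+1397/387·τ²+-1397/3483·τ³=-20057/2752

  seg 0: a=-5 b=3016/387 c=0 d=-694/387
  seg 1: a=1 b=934/387 c=-694/129 d=614/387
  seg 2: a=-3 b=-26/387 c=178/43 d=-3877/3483
  seg 3: a=4 b=-2045/387 c=-2275/387 d=136/43
  seg 4: a=-4 b=-2923/387 c=1397/387 d=-1397/3483
S(37/4) = -20057/2752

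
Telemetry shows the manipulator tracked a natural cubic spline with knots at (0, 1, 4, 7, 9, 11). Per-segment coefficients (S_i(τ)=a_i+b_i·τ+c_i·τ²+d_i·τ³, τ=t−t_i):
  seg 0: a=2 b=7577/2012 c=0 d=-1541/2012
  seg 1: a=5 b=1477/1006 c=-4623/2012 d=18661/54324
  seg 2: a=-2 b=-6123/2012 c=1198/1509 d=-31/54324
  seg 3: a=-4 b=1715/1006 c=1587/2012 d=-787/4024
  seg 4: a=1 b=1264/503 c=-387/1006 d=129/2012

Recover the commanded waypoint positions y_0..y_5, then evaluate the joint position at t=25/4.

y_0 = S_0(0) = a_0 = 2
y_1 = S_1(0) = a_1 = 5
y_2 = S_2(0) = a_2 = -2
y_3 = S_3(0) = a_3 = -4
y_4 = S_4(0) = a_4 = 1
y_5 = S_4(2) = 5
t_q=25/4 is in segment 2 (τ=9/4); S_2(τ)=-622549/128768

y_0=2 y_1=5 y_2=-2 y_3=-4 y_4=1 y_5=5
S(25/4) = -622549/128768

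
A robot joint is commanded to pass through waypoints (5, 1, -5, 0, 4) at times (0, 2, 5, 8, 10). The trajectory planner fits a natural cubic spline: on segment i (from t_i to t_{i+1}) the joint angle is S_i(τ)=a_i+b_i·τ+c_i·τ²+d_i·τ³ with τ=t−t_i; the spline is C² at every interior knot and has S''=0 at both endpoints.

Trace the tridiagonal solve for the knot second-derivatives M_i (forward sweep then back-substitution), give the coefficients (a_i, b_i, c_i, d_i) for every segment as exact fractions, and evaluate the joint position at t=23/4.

Δ: Δ0=-2, Δ1=-2, Δ2=5/3, Δ3=2
row 1: diag=10, rhs=0; c'=3/10, d'=0
row 2: denom=12−3·3/10=111/10; d'=(22−3·0)/(111/10)=220/111
row 3: denom=10−3·10/37=340/37; d'=(2−3·220/111)/(340/37)=-73/170
back: M3=-73/170
back: M2=220/111−10/37·-73/170=107/51
back: M1=0−3/10·107/51=-107/170
M: M0=0, M1=-107/170, M2=107/51, M3=-73/170, M4=0
seg 0: a=5, c=M0/2=0, d=(M1−M0)/(6·2)=-107/2040, b=Δ0−h0·(2M0+M1)/6=-913/510
seg 1: a=1, c=M1/2=-107/340, d=(M2−M1)/(6·3)=1391/9180, b=Δ1−h1·(2M1+M2)/6=-617/255
seg 2: a=-5, c=M2/2=107/102, d=(M3−M2)/(6·3)=-1289/9180, b=Δ2−h2·(2M2+M3)/6=-13/60
seg 3: a=0, c=M3/2=-73/340, d=(M4−M3)/(6·2)=73/2040, b=Δ3−h3·(2M3+M4)/6=583/255
t_q=23/4 → seg 2, τ=3/4; S=-5+-13/60·τ+107/102·τ²+-1289/9180·τ³=-20157/4352

  seg 0: a=5 b=-913/510 c=0 d=-107/2040
  seg 1: a=1 b=-617/255 c=-107/340 d=1391/9180
  seg 2: a=-5 b=-13/60 c=107/102 d=-1289/9180
  seg 3: a=0 b=583/255 c=-73/340 d=73/2040
S(23/4) = -20157/4352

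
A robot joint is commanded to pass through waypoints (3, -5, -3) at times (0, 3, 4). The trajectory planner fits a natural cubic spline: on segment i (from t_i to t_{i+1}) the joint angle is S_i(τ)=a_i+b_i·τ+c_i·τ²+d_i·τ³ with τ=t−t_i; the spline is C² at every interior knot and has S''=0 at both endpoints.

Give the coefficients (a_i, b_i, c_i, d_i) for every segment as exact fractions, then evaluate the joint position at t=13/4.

  seg 0: a=3 b=-53/12 c=0 d=7/36
  seg 1: a=-5 b=5/6 c=7/4 d=-7/12
S(13/4) = -1201/256

Δ: Δ0=-8/3, Δ1=2
row 1: diag=8, rhs=28; c'=1/8, d'=7/2
back: M1=7/2
M: M0=0, M1=7/2, M2=0
seg 0: a=3, c=M0/2=0, d=(M1−M0)/(6·3)=7/36, b=Δ0−h0·(2M0+M1)/6=-53/12
seg 1: a=-5, c=M1/2=7/4, d=(M2−M1)/(6·1)=-7/12, b=Δ1−h1·(2M1+M2)/6=5/6
t_q=13/4 → seg 1, τ=1/4; S=-5+5/6·τ+7/4·τ²+-7/12·τ³=-1201/256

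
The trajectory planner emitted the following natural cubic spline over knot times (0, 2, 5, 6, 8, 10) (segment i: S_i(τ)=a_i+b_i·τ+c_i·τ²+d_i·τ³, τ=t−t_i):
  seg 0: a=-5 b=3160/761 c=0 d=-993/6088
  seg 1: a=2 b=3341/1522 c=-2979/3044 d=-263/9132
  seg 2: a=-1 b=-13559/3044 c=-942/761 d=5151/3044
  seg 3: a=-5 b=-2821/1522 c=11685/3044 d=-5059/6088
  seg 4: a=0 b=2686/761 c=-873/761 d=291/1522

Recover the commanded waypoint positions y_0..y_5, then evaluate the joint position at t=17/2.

y_0 = S_0(0) = a_0 = -5
y_1 = S_1(0) = a_1 = 2
y_2 = S_2(0) = a_2 = -1
y_3 = S_3(0) = a_3 = -5
y_4 = S_4(0) = a_4 = 0
y_5 = S_4(2) = 4
t_q=17/2 is in segment 4 (τ=1/2); S_4(τ)=18287/12176

y_0=-5 y_1=2 y_2=-1 y_3=-5 y_4=0 y_5=4
S(17/2) = 18287/12176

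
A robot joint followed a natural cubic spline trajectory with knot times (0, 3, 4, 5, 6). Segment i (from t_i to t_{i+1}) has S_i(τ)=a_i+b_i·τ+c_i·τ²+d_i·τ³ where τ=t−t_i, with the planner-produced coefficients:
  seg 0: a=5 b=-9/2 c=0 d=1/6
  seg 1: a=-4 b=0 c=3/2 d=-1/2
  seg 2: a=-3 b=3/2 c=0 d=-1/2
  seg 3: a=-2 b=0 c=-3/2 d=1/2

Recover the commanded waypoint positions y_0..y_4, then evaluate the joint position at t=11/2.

y_0 = S_0(0) = a_0 = 5
y_1 = S_1(0) = a_1 = -4
y_2 = S_2(0) = a_2 = -3
y_3 = S_3(0) = a_3 = -2
y_4 = S_3(1) = -3
t_q=11/2 is in segment 3 (τ=1/2); S_3(τ)=-37/16

y_0=5 y_1=-4 y_2=-3 y_3=-2 y_4=-3
S(11/2) = -37/16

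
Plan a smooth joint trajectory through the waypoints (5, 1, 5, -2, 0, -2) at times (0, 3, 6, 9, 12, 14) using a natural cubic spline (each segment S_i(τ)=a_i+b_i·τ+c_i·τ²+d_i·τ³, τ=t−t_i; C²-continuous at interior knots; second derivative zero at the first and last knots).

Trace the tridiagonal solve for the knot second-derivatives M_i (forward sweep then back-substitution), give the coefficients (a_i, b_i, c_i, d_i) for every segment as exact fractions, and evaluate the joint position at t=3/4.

  seg 0: a=5 b=-3676/1545 c=0 d=1616/13905
  seg 1: a=1 b=1172/1545 c=1616/1545 d=-88/309
  seg 2: a=5 b=-1012/1545 c=-2344/1545 d=4439/13905
  seg 3: a=-2 b=-1759/1545 c=419/309 d=-3496/13905
  seg 4: a=0 b=323/1545 c=-467/515 d=467/3090
S(3/4) = 1345/412

Δ: Δ0=-4/3, Δ1=4/3, Δ2=-7/3, Δ3=2/3, Δ4=-1
row 1: diag=12, rhs=16; c'=1/4, d'=4/3
row 2: denom=12−3·1/4=45/4; d'=(-22−3·4/3)/(45/4)=-104/45
row 3: denom=12−3·4/15=56/5; d'=(18−3·-104/45)/(56/5)=187/84
row 4: denom=10−3·15/56=515/56; d'=(-10−3·187/84)/(515/56)=-934/515
back: M4=-934/515
back: M3=187/84−15/56·-934/515=838/309
back: M2=-104/45−4/15·838/309=-4688/1545
back: M1=4/3−1/4·-4688/1545=3232/1545
M: M0=0, M1=3232/1545, M2=-4688/1545, M3=838/309, M4=-934/515, M5=0
seg 0: a=5, c=M0/2=0, d=(M1−M0)/(6·3)=1616/13905, b=Δ0−h0·(2M0+M1)/6=-3676/1545
seg 1: a=1, c=M1/2=1616/1545, d=(M2−M1)/(6·3)=-88/309, b=Δ1−h1·(2M1+M2)/6=1172/1545
seg 2: a=5, c=M2/2=-2344/1545, d=(M3−M2)/(6·3)=4439/13905, b=Δ2−h2·(2M2+M3)/6=-1012/1545
seg 3: a=-2, c=M3/2=419/309, d=(M4−M3)/(6·3)=-3496/13905, b=Δ3−h3·(2M3+M4)/6=-1759/1545
seg 4: a=0, c=M4/2=-467/515, d=(M5−M4)/(6·2)=467/3090, b=Δ4−h4·(2M4+M5)/6=323/1545
t_q=3/4 → seg 0, τ=3/4; S=5+-3676/1545·τ+0·τ²+1616/13905·τ³=1345/412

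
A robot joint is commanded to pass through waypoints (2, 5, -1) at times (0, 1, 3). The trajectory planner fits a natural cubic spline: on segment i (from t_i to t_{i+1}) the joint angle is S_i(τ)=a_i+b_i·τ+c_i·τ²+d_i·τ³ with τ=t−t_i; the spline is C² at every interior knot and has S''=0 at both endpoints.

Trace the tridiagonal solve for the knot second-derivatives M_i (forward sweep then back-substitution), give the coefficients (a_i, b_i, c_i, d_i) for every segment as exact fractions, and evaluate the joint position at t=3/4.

  seg 0: a=2 b=4 c=0 d=-1
  seg 1: a=5 b=1 c=-3 d=1/2
S(3/4) = 293/64

Δ: Δ0=3, Δ1=-3
row 1: diag=6, rhs=-36; c'=1/3, d'=-6
back: M1=-6
M: M0=0, M1=-6, M2=0
seg 0: a=2, c=M0/2=0, d=(M1−M0)/(6·1)=-1, b=Δ0−h0·(2M0+M1)/6=4
seg 1: a=5, c=M1/2=-3, d=(M2−M1)/(6·2)=1/2, b=Δ1−h1·(2M1+M2)/6=1
t_q=3/4 → seg 0, τ=3/4; S=2+4·τ+0·τ²+-1·τ³=293/64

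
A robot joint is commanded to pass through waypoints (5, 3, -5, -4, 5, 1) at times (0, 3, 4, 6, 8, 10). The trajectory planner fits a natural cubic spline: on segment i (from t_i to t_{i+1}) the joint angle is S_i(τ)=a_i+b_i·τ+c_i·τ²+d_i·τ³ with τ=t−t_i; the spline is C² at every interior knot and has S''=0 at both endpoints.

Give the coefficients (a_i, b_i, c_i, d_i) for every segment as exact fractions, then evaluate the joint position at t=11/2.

  seg 0: a=5 b=5075/1923 c=0 d=-2119/5769
  seg 1: a=3 b=-13996/1923 c=-2119/641 d=4969/1923
  seg 2: a=-5 b=-11803/1923 c=2850/641 d=-8671/15384
  seg 3: a=-4 b=18781/3846 c=2729/2564 d=-9661/15384
  seg 4: a=5 b=3086/1923 c=-1733/641 d=1733/3846
S(11/2) = -250455/41024

Δ: Δ0=-2/3, Δ1=-8, Δ2=1/2, Δ3=9/2, Δ4=-2
row 1: diag=8, rhs=-44; c'=1/8, d'=-11/2
row 2: denom=6−1·1/8=47/8; d'=(51−1·-11/2)/(47/8)=452/47
row 3: denom=8−2·16/47=344/47; d'=(24−2·452/47)/(344/47)=28/43
row 4: denom=8−2·47/172=641/86; d'=(-39−2·28/43)/(641/86)=-3466/641
back: M4=-3466/641
back: M3=28/43−47/172·-3466/641=2729/1282
back: M2=452/47−16/47·2729/1282=5700/641
back: M1=-11/2−1/8·5700/641=-4238/641
M: M0=0, M1=-4238/641, M2=5700/641, M3=2729/1282, M4=-3466/641, M5=0
seg 0: a=5, c=M0/2=0, d=(M1−M0)/(6·3)=-2119/5769, b=Δ0−h0·(2M0+M1)/6=5075/1923
seg 1: a=3, c=M1/2=-2119/641, d=(M2−M1)/(6·1)=4969/1923, b=Δ1−h1·(2M1+M2)/6=-13996/1923
seg 2: a=-5, c=M2/2=2850/641, d=(M3−M2)/(6·2)=-8671/15384, b=Δ2−h2·(2M2+M3)/6=-11803/1923
seg 3: a=-4, c=M3/2=2729/2564, d=(M4−M3)/(6·2)=-9661/15384, b=Δ3−h3·(2M3+M4)/6=18781/3846
seg 4: a=5, c=M4/2=-1733/641, d=(M5−M4)/(6·2)=1733/3846, b=Δ4−h4·(2M4+M5)/6=3086/1923
t_q=11/2 → seg 2, τ=3/2; S=-5+-11803/1923·τ+2850/641·τ²+-8671/15384·τ³=-250455/41024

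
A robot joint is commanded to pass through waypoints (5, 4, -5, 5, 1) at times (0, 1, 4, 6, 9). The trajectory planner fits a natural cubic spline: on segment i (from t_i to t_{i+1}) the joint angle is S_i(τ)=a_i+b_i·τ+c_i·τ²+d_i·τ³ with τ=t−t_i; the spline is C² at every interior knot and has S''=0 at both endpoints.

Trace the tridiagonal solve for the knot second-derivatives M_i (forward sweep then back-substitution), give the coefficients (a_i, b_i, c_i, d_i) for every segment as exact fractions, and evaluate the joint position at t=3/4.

  seg 0: a=5 b=-104/339 c=0 d=-235/339
  seg 1: a=4 b=-809/339 c=-235/113 d=1907/3051
  seg 2: a=-5 b=682/339 c=1202/339 d=-1391/1356
  seg 3: a=5 b=439/113 c=-1769/678 d=1769/6102
S(3/4) = 32381/7232

Δ: Δ0=-1, Δ1=-3, Δ2=5, Δ3=-4/3
row 1: diag=8, rhs=-12; c'=3/8, d'=-3/2
row 2: denom=10−3·3/8=71/8; d'=(48−3·-3/2)/(71/8)=420/71
row 3: denom=10−2·16/71=678/71; d'=(-38−2·420/71)/(678/71)=-1769/339
back: M3=-1769/339
back: M2=420/71−16/71·-1769/339=2404/339
back: M1=-3/2−3/8·2404/339=-470/113
M: M0=0, M1=-470/113, M2=2404/339, M3=-1769/339, M4=0
seg 0: a=5, c=M0/2=0, d=(M1−M0)/(6·1)=-235/339, b=Δ0−h0·(2M0+M1)/6=-104/339
seg 1: a=4, c=M1/2=-235/113, d=(M2−M1)/(6·3)=1907/3051, b=Δ1−h1·(2M1+M2)/6=-809/339
seg 2: a=-5, c=M2/2=1202/339, d=(M3−M2)/(6·2)=-1391/1356, b=Δ2−h2·(2M2+M3)/6=682/339
seg 3: a=5, c=M3/2=-1769/678, d=(M4−M3)/(6·3)=1769/6102, b=Δ3−h3·(2M3+M4)/6=439/113
t_q=3/4 → seg 0, τ=3/4; S=5+-104/339·τ+0·τ²+-235/339·τ³=32381/7232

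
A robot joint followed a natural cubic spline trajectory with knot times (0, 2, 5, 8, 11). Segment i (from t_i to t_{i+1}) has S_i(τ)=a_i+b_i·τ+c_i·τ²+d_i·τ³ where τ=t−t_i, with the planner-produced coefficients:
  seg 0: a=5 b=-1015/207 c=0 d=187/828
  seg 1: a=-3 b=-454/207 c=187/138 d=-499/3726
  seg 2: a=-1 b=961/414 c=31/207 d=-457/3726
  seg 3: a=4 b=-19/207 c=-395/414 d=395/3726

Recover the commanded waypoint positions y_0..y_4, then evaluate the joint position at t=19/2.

y_0 = S_0(0) = a_0 = 5
y_1 = S_1(0) = a_1 = -3
y_2 = S_2(0) = a_2 = -1
y_3 = S_3(0) = a_3 = 4
y_4 = S_3(3) = -2
t_q=19/2 is in segment 3 (τ=3/2); S_3(τ)=763/368

y_0=5 y_1=-3 y_2=-1 y_3=4 y_4=-2
S(19/2) = 763/368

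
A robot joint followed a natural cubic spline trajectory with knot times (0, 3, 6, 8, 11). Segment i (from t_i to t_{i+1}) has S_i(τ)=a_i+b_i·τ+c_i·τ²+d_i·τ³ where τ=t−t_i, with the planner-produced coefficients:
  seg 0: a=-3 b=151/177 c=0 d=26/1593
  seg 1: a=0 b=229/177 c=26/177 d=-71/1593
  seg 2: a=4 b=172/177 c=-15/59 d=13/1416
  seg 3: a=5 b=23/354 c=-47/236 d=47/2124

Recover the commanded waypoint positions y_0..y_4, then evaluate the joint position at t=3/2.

y_0=-3 y_1=0 y_2=4 y_3=5 y_4=4
S(3/2) = -393/236

y_0 = S_0(0) = a_0 = -3
y_1 = S_1(0) = a_1 = 0
y_2 = S_2(0) = a_2 = 4
y_3 = S_3(0) = a_3 = 5
y_4 = S_3(3) = 4
t_q=3/2 is in segment 0 (τ=3/2); S_0(τ)=-393/236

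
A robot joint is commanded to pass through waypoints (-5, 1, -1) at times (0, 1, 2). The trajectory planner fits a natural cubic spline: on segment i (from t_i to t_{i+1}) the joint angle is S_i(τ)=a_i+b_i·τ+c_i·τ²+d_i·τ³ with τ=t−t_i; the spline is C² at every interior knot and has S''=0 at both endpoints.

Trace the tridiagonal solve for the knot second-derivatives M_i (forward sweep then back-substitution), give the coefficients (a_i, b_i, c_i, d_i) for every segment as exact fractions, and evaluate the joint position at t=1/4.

Δ: Δ0=6, Δ1=-2
row 1: diag=4, rhs=-48; c'=1/4, d'=-12
back: M1=-12
M: M0=0, M1=-12, M2=0
seg 0: a=-5, c=M0/2=0, d=(M1−M0)/(6·1)=-2, b=Δ0−h0·(2M0+M1)/6=8
seg 1: a=1, c=M1/2=-6, d=(M2−M1)/(6·1)=2, b=Δ1−h1·(2M1+M2)/6=2
t_q=1/4 → seg 0, τ=1/4; S=-5+8·τ+0·τ²+-2·τ³=-97/32

  seg 0: a=-5 b=8 c=0 d=-2
  seg 1: a=1 b=2 c=-6 d=2
S(1/4) = -97/32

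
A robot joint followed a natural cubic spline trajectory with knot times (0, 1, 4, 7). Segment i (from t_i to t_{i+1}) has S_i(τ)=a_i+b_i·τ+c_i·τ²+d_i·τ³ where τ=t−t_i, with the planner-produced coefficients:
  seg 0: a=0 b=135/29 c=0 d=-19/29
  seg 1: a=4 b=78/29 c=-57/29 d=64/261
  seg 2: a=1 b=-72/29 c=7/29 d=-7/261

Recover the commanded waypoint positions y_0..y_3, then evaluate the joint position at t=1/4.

y_0=0 y_1=4 y_2=1 y_3=-5
S(1/4) = 2141/1856

y_0 = S_0(0) = a_0 = 0
y_1 = S_1(0) = a_1 = 4
y_2 = S_2(0) = a_2 = 1
y_3 = S_2(3) = -5
t_q=1/4 is in segment 0 (τ=1/4); S_0(τ)=2141/1856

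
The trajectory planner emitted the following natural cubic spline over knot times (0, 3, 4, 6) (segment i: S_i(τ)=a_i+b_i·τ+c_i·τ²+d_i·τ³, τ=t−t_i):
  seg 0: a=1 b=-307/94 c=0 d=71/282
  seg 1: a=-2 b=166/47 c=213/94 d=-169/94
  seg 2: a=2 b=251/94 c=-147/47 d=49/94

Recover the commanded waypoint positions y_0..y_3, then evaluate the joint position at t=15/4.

y_0 = S_0(0) = a_0 = 1
y_1 = S_1(0) = a_1 = -2
y_2 = S_2(0) = a_2 = 2
y_3 = S_2(2) = -1
t_q=15/4 is in segment 1 (τ=3/4); S_1(τ)=7009/6016

y_0=1 y_1=-2 y_2=2 y_3=-1
S(15/4) = 7009/6016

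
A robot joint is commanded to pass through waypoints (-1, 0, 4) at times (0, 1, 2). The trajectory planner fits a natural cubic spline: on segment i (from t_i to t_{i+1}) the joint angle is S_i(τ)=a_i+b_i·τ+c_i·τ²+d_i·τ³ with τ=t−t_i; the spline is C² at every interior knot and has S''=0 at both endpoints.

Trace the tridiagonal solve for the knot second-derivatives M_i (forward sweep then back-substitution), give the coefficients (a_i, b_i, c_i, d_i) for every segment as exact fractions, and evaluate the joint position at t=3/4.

Δ: Δ0=1, Δ1=4
row 1: diag=4, rhs=18; c'=1/4, d'=9/2
back: M1=9/2
M: M0=0, M1=9/2, M2=0
seg 0: a=-1, c=M0/2=0, d=(M1−M0)/(6·1)=3/4, b=Δ0−h0·(2M0+M1)/6=1/4
seg 1: a=0, c=M1/2=9/4, d=(M2−M1)/(6·1)=-3/4, b=Δ1−h1·(2M1+M2)/6=5/2
t_q=3/4 → seg 0, τ=3/4; S=-1+1/4·τ+0·τ²+3/4·τ³=-127/256

  seg 0: a=-1 b=1/4 c=0 d=3/4
  seg 1: a=0 b=5/2 c=9/4 d=-3/4
S(3/4) = -127/256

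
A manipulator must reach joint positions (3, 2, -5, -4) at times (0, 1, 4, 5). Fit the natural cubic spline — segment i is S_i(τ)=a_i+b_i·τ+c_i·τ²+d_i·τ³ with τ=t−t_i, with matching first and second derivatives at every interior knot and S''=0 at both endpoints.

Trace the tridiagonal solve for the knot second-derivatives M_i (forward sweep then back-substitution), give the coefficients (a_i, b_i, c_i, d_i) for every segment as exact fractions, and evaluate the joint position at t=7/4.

  seg 0: a=3 b=-103/165 c=0 d=-62/165
  seg 1: a=2 b=-289/165 c=-62/55 d=14/45
  seg 2: a=-5 b=-19/165 c=92/55 d=-92/165
S(7/4) = 323/1760

Δ: Δ0=-1, Δ1=-7/3, Δ2=1
row 1: diag=8, rhs=-8; c'=3/8, d'=-1
row 2: denom=8−3·3/8=55/8; d'=(20−3·-1)/(55/8)=184/55
back: M2=184/55
back: M1=-1−3/8·184/55=-124/55
M: M0=0, M1=-124/55, M2=184/55, M3=0
seg 0: a=3, c=M0/2=0, d=(M1−M0)/(6·1)=-62/165, b=Δ0−h0·(2M0+M1)/6=-103/165
seg 1: a=2, c=M1/2=-62/55, d=(M2−M1)/(6·3)=14/45, b=Δ1−h1·(2M1+M2)/6=-289/165
seg 2: a=-5, c=M2/2=92/55, d=(M3−M2)/(6·1)=-92/165, b=Δ2−h2·(2M2+M3)/6=-19/165
t_q=7/4 → seg 1, τ=3/4; S=2+-289/165·τ+-62/55·τ²+14/45·τ³=323/1760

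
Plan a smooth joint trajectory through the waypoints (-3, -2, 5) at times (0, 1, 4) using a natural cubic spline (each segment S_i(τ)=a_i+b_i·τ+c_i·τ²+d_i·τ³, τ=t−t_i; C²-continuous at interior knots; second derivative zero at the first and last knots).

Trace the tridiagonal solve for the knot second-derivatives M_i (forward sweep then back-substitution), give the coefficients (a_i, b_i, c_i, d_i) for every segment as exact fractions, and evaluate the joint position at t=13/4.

  seg 0: a=-3 b=5/6 c=0 d=1/6
  seg 1: a=-2 b=4/3 c=1/2 d=-1/18
S(13/4) = 371/128

Δ: Δ0=1, Δ1=7/3
row 1: diag=8, rhs=8; c'=3/8, d'=1
back: M1=1
M: M0=0, M1=1, M2=0
seg 0: a=-3, c=M0/2=0, d=(M1−M0)/(6·1)=1/6, b=Δ0−h0·(2M0+M1)/6=5/6
seg 1: a=-2, c=M1/2=1/2, d=(M2−M1)/(6·3)=-1/18, b=Δ1−h1·(2M1+M2)/6=4/3
t_q=13/4 → seg 1, τ=9/4; S=-2+4/3·τ+1/2·τ²+-1/18·τ³=371/128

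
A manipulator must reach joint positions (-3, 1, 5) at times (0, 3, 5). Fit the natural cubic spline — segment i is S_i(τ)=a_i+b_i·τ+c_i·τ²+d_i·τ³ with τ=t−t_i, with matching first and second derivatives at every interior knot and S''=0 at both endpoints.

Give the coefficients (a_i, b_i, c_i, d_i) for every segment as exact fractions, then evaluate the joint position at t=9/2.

Δ: Δ0=4/3, Δ1=2
row 1: diag=10, rhs=4; c'=1/5, d'=2/5
back: M1=2/5
M: M0=0, M1=2/5, M2=0
seg 0: a=-3, c=M0/2=0, d=(M1−M0)/(6·3)=1/45, b=Δ0−h0·(2M0+M1)/6=17/15
seg 1: a=1, c=M1/2=1/5, d=(M2−M1)/(6·2)=-1/30, b=Δ1−h1·(2M1+M2)/6=26/15
t_q=9/2 → seg 1, τ=3/2; S=1+26/15·τ+1/5·τ²+-1/30·τ³=63/16

  seg 0: a=-3 b=17/15 c=0 d=1/45
  seg 1: a=1 b=26/15 c=1/5 d=-1/30
S(9/2) = 63/16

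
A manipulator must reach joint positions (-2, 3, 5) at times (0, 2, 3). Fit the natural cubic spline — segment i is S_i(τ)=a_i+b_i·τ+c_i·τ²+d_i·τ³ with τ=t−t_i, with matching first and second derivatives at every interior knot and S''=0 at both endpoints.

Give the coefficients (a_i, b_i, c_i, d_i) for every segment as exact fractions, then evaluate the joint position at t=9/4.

Δ: Δ0=5/2, Δ1=2
row 1: diag=6, rhs=-3; c'=1/6, d'=-1/2
back: M1=-1/2
M: M0=0, M1=-1/2, M2=0
seg 0: a=-2, c=M0/2=0, d=(M1−M0)/(6·2)=-1/24, b=Δ0−h0·(2M0+M1)/6=8/3
seg 1: a=3, c=M1/2=-1/4, d=(M2−M1)/(6·1)=1/12, b=Δ1−h1·(2M1+M2)/6=13/6
t_q=9/4 → seg 1, τ=1/4; S=3+13/6·τ+-1/4·τ²+1/12·τ³=903/256

  seg 0: a=-2 b=8/3 c=0 d=-1/24
  seg 1: a=3 b=13/6 c=-1/4 d=1/12
S(9/4) = 903/256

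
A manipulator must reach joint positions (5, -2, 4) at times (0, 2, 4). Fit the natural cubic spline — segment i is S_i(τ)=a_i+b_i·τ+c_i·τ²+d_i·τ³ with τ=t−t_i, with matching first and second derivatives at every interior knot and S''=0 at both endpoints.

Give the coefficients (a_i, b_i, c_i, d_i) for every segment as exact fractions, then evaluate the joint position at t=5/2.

  seg 0: a=5 b=-41/8 c=0 d=13/32
  seg 1: a=-2 b=-1/4 c=39/16 d=-13/32
S(5/2) = -401/256

Δ: Δ0=-7/2, Δ1=3
row 1: diag=8, rhs=39; c'=1/4, d'=39/8
back: M1=39/8
M: M0=0, M1=39/8, M2=0
seg 0: a=5, c=M0/2=0, d=(M1−M0)/(6·2)=13/32, b=Δ0−h0·(2M0+M1)/6=-41/8
seg 1: a=-2, c=M1/2=39/16, d=(M2−M1)/(6·2)=-13/32, b=Δ1−h1·(2M1+M2)/6=-1/4
t_q=5/2 → seg 1, τ=1/2; S=-2+-1/4·τ+39/16·τ²+-13/32·τ³=-401/256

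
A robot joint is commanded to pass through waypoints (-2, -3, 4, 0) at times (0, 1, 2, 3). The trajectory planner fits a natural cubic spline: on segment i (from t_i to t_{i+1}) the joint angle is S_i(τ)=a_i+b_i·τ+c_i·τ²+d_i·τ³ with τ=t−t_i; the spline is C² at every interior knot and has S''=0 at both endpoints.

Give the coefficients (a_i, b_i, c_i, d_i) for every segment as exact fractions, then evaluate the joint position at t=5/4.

  seg 0: a=-2 b=-58/15 c=0 d=43/15
  seg 1: a=-3 b=71/15 c=43/5 d=-19/3
  seg 2: a=4 b=44/15 c=-52/5 d=52/15
S(5/4) = -441/320

Δ: Δ0=-1, Δ1=7, Δ2=-4
row 1: diag=4, rhs=48; c'=1/4, d'=12
row 2: denom=4−1·1/4=15/4; d'=(-66−1·12)/(15/4)=-104/5
back: M2=-104/5
back: M1=12−1/4·-104/5=86/5
M: M0=0, M1=86/5, M2=-104/5, M3=0
seg 0: a=-2, c=M0/2=0, d=(M1−M0)/(6·1)=43/15, b=Δ0−h0·(2M0+M1)/6=-58/15
seg 1: a=-3, c=M1/2=43/5, d=(M2−M1)/(6·1)=-19/3, b=Δ1−h1·(2M1+M2)/6=71/15
seg 2: a=4, c=M2/2=-52/5, d=(M3−M2)/(6·1)=52/15, b=Δ2−h2·(2M2+M3)/6=44/15
t_q=5/4 → seg 1, τ=1/4; S=-3+71/15·τ+43/5·τ²+-19/3·τ³=-441/320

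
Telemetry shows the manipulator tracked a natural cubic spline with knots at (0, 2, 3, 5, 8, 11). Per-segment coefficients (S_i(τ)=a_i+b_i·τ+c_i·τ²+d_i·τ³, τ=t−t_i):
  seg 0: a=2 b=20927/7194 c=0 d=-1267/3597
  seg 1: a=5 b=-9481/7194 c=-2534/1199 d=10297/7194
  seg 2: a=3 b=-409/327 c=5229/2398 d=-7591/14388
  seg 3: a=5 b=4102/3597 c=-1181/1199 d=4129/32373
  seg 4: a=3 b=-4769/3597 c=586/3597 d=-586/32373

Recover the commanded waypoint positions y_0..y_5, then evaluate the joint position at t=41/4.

y_0 = S_0(0) = a_0 = 2
y_1 = S_1(0) = a_1 = 5
y_2 = S_2(0) = a_2 = 3
y_3 = S_3(0) = a_3 = 5
y_4 = S_4(0) = a_4 = 3
y_5 = S_4(3) = 0
t_q=41/4 is in segment 4 (τ=9/4); S_4(τ)=24381/38368

y_0=2 y_1=5 y_2=3 y_3=5 y_4=3 y_5=0
S(41/4) = 24381/38368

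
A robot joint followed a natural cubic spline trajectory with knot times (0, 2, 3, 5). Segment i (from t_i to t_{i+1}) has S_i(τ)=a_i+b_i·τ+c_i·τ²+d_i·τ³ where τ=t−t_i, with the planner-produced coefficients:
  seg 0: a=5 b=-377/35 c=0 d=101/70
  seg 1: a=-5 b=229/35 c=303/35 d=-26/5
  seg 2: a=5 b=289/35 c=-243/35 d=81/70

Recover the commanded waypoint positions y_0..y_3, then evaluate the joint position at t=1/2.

y_0=5 y_1=-5 y_2=5 y_3=3
S(1/2) = -23/112

y_0 = S_0(0) = a_0 = 5
y_1 = S_1(0) = a_1 = -5
y_2 = S_2(0) = a_2 = 5
y_3 = S_2(2) = 3
t_q=1/2 is in segment 0 (τ=1/2); S_0(τ)=-23/112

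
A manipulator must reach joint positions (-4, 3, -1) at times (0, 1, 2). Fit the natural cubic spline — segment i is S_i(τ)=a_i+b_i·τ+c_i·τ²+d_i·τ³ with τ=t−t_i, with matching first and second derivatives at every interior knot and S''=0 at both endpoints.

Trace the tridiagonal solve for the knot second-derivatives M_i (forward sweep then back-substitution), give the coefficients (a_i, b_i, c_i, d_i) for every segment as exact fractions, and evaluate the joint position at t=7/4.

  seg 0: a=-4 b=39/4 c=0 d=-11/4
  seg 1: a=3 b=3/2 c=-33/4 d=11/4
S(7/4) = 165/256

Δ: Δ0=7, Δ1=-4
row 1: diag=4, rhs=-66; c'=1/4, d'=-33/2
back: M1=-33/2
M: M0=0, M1=-33/2, M2=0
seg 0: a=-4, c=M0/2=0, d=(M1−M0)/(6·1)=-11/4, b=Δ0−h0·(2M0+M1)/6=39/4
seg 1: a=3, c=M1/2=-33/4, d=(M2−M1)/(6·1)=11/4, b=Δ1−h1·(2M1+M2)/6=3/2
t_q=7/4 → seg 1, τ=3/4; S=3+3/2·τ+-33/4·τ²+11/4·τ³=165/256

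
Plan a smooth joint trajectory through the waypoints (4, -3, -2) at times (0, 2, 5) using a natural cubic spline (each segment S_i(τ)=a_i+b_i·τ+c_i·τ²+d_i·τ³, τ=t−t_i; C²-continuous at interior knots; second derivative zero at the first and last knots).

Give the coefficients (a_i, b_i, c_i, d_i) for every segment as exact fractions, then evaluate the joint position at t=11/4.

  seg 0: a=4 b=-64/15 c=0 d=23/120
  seg 1: a=-3 b=-59/30 c=23/20 d=-23/180
S(11/4) = -4969/1280

Δ: Δ0=-7/2, Δ1=1/3
row 1: diag=10, rhs=23; c'=3/10, d'=23/10
back: M1=23/10
M: M0=0, M1=23/10, M2=0
seg 0: a=4, c=M0/2=0, d=(M1−M0)/(6·2)=23/120, b=Δ0−h0·(2M0+M1)/6=-64/15
seg 1: a=-3, c=M1/2=23/20, d=(M2−M1)/(6·3)=-23/180, b=Δ1−h1·(2M1+M2)/6=-59/30
t_q=11/4 → seg 1, τ=3/4; S=-3+-59/30·τ+23/20·τ²+-23/180·τ³=-4969/1280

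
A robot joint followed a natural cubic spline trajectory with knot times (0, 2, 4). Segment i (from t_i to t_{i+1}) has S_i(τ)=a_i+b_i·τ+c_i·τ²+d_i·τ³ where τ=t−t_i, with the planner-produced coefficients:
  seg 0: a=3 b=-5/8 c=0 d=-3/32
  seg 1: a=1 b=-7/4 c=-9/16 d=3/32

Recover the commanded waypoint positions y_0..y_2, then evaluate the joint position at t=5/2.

y_0=3 y_1=1 y_2=-4
S(5/2) = -1/256

y_0 = S_0(0) = a_0 = 3
y_1 = S_1(0) = a_1 = 1
y_2 = S_1(2) = -4
t_q=5/2 is in segment 1 (τ=1/2); S_1(τ)=-1/256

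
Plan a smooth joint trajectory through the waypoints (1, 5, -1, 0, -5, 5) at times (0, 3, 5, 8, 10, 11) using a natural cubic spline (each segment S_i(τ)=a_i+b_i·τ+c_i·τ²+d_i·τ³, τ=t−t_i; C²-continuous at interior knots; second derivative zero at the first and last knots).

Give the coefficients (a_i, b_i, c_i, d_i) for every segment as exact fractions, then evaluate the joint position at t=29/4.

Δ: Δ0=4/3, Δ1=-3, Δ2=1/3, Δ3=-5/2, Δ4=10
row 1: diag=10, rhs=-26; c'=1/5, d'=-13/5
row 2: denom=10−2·1/5=48/5; d'=(20−2·-13/5)/(48/5)=21/8
row 3: denom=10−3·5/16=145/16; d'=(-17−3·21/8)/(145/16)=-398/145
row 4: denom=6−2·32/145=806/145; d'=(75−2·-398/145)/(806/145)=11671/806
back: M4=11671/806
back: M3=-398/145−32/145·11671/806=-2394/403
back: M2=21/8−5/16·-2394/403=1806/403
back: M1=-13/5−1/5·1806/403=-1409/403
M: M0=0, M1=-1409/403, M2=1806/403, M3=-2394/403, M4=11671/806, M5=0
seg 0: a=1, c=M0/2=0, d=(M1−M0)/(6·3)=-1409/7254, b=Δ0−h0·(2M0+M1)/6=7451/2418
seg 1: a=5, c=M1/2=-1409/806, d=(M2−M1)/(6·2)=3215/4836, b=Δ1−h1·(2M1+M2)/6=-2615/1209
seg 2: a=-1, c=M2/2=903/403, d=(M3−M2)/(6·3)=-700/1209, b=Δ2−h2·(2M2+M3)/6=-1424/1209
seg 3: a=0, c=M3/2=-1197/403, d=(M4−M3)/(6·2)=16459/9672, b=Δ3−h3·(2M3+M4)/6=-4070/1209
seg 4: a=-5, c=M4/2=11671/1612, d=(M5−M4)/(6·1)=-11671/4836, b=Δ4−h4·(2M4+M5)/6=12509/2418
t_q=29/4 → seg 2, τ=9/4; S=-1+-1424/1209·τ+903/403·τ²+-700/1209·τ³=3541/3224

  seg 0: a=1 b=7451/2418 c=0 d=-1409/7254
  seg 1: a=5 b=-2615/1209 c=-1409/806 d=3215/4836
  seg 2: a=-1 b=-1424/1209 c=903/403 d=-700/1209
  seg 3: a=0 b=-4070/1209 c=-1197/403 d=16459/9672
  seg 4: a=-5 b=12509/2418 c=11671/1612 d=-11671/4836
S(29/4) = 3541/3224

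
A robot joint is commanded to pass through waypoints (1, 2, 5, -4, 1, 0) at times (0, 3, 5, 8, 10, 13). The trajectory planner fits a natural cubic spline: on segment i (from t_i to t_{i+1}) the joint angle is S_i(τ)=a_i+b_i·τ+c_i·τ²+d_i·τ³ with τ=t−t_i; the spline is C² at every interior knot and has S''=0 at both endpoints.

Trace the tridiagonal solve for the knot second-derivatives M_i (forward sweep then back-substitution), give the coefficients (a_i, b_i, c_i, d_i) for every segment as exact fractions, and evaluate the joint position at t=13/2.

  seg 0: a=1 b=-1319/2772 c=0 d=2243/24948
  seg 1: a=2 b=2705/1386 c=2243/2772 d=-2869/5544
  seg 2: a=5 b=-236/231 c=-1591/693 d=6/11
  seg 3: a=-4 b=-16/231 c=1811/693 d=-3683/5544
  seg 4: a=1 b=3343/1386 c=-3805/2772 d=3805/24948
S(13/2) = 1/7

Δ: Δ0=1/3, Δ1=3/2, Δ2=-3, Δ3=5/2, Δ4=-1/3
row 1: diag=10, rhs=7; c'=1/5, d'=7/10
row 2: denom=10−2·1/5=48/5; d'=(-27−2·7/10)/(48/5)=-71/24
row 3: denom=10−3·5/16=145/16; d'=(33−3·-71/24)/(145/16)=134/29
row 4: denom=10−2·32/145=1386/145; d'=(-17−2·134/29)/(1386/145)=-3805/1386
back: M4=-3805/1386
back: M3=134/29−32/145·-3805/1386=3622/693
back: M2=-71/24−5/16·3622/693=-3182/693
back: M1=7/10−1/5·-3182/693=2243/1386
M: M0=0, M1=2243/1386, M2=-3182/693, M3=3622/693, M4=-3805/1386, M5=0
seg 0: a=1, c=M0/2=0, d=(M1−M0)/(6·3)=2243/24948, b=Δ0−h0·(2M0+M1)/6=-1319/2772
seg 1: a=2, c=M1/2=2243/2772, d=(M2−M1)/(6·2)=-2869/5544, b=Δ1−h1·(2M1+M2)/6=2705/1386
seg 2: a=5, c=M2/2=-1591/693, d=(M3−M2)/(6·3)=6/11, b=Δ2−h2·(2M2+M3)/6=-236/231
seg 3: a=-4, c=M3/2=1811/693, d=(M4−M3)/(6·2)=-3683/5544, b=Δ3−h3·(2M3+M4)/6=-16/231
seg 4: a=1, c=M4/2=-3805/2772, d=(M5−M4)/(6·3)=3805/24948, b=Δ4−h4·(2M4+M5)/6=3343/1386
t_q=13/2 → seg 2, τ=3/2; S=5+-236/231·τ+-1591/693·τ²+6/11·τ³=1/7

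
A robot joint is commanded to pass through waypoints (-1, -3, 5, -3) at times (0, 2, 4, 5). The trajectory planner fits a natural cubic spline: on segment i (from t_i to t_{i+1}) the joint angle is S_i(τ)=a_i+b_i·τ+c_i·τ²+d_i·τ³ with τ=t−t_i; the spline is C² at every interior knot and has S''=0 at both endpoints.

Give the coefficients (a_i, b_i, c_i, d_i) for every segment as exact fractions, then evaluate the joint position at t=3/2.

  seg 0: a=-1 b=-38/11 c=0 d=27/44
  seg 1: a=-3 b=43/11 c=81/22 d=-20/11
  seg 2: a=5 b=-35/11 c=-159/22 d=53/22
S(3/2) = -1447/352

Δ: Δ0=-1, Δ1=4, Δ2=-8
row 1: diag=8, rhs=30; c'=1/4, d'=15/4
row 2: denom=6−2·1/4=11/2; d'=(-72−2·15/4)/(11/2)=-159/11
back: M2=-159/11
back: M1=15/4−1/4·-159/11=81/11
M: M0=0, M1=81/11, M2=-159/11, M3=0
seg 0: a=-1, c=M0/2=0, d=(M1−M0)/(6·2)=27/44, b=Δ0−h0·(2M0+M1)/6=-38/11
seg 1: a=-3, c=M1/2=81/22, d=(M2−M1)/(6·2)=-20/11, b=Δ1−h1·(2M1+M2)/6=43/11
seg 2: a=5, c=M2/2=-159/22, d=(M3−M2)/(6·1)=53/22, b=Δ2−h2·(2M2+M3)/6=-35/11
t_q=3/2 → seg 0, τ=3/2; S=-1+-38/11·τ+0·τ²+27/44·τ³=-1447/352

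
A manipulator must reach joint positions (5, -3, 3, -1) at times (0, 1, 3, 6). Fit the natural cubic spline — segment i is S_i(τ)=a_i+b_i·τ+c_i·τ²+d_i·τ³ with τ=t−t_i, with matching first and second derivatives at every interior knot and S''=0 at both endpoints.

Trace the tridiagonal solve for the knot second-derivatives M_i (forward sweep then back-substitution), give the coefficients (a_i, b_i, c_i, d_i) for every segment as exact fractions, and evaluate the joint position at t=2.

  seg 0: a=5 b=-425/42 c=0 d=89/42
  seg 1: a=-3 b=-79/21 c=89/14 d=-125/84
  seg 2: a=3 b=80/21 c=-18/7 d=2/7
S(2) = -53/28

Δ: Δ0=-8, Δ1=3, Δ2=-4/3
row 1: diag=6, rhs=66; c'=1/3, d'=11
row 2: denom=10−2·1/3=28/3; d'=(-26−2·11)/(28/3)=-36/7
back: M2=-36/7
back: M1=11−1/3·-36/7=89/7
M: M0=0, M1=89/7, M2=-36/7, M3=0
seg 0: a=5, c=M0/2=0, d=(M1−M0)/(6·1)=89/42, b=Δ0−h0·(2M0+M1)/6=-425/42
seg 1: a=-3, c=M1/2=89/14, d=(M2−M1)/(6·2)=-125/84, b=Δ1−h1·(2M1+M2)/6=-79/21
seg 2: a=3, c=M2/2=-18/7, d=(M3−M2)/(6·3)=2/7, b=Δ2−h2·(2M2+M3)/6=80/21
t_q=2 → seg 1, τ=1; S=-3+-79/21·τ+89/14·τ²+-125/84·τ³=-53/28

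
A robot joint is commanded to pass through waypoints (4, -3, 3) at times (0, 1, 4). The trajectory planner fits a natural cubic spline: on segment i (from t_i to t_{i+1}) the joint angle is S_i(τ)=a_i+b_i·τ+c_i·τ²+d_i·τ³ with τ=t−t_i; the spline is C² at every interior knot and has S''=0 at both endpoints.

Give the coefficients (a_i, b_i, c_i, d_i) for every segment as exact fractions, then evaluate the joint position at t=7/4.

  seg 0: a=4 b=-65/8 c=0 d=9/8
  seg 1: a=-3 b=-19/4 c=27/8 d=-3/8
S(7/4) = -2469/512

Δ: Δ0=-7, Δ1=2
row 1: diag=8, rhs=54; c'=3/8, d'=27/4
back: M1=27/4
M: M0=0, M1=27/4, M2=0
seg 0: a=4, c=M0/2=0, d=(M1−M0)/(6·1)=9/8, b=Δ0−h0·(2M0+M1)/6=-65/8
seg 1: a=-3, c=M1/2=27/8, d=(M2−M1)/(6·3)=-3/8, b=Δ1−h1·(2M1+M2)/6=-19/4
t_q=7/4 → seg 1, τ=3/4; S=-3+-19/4·τ+27/8·τ²+-3/8·τ³=-2469/512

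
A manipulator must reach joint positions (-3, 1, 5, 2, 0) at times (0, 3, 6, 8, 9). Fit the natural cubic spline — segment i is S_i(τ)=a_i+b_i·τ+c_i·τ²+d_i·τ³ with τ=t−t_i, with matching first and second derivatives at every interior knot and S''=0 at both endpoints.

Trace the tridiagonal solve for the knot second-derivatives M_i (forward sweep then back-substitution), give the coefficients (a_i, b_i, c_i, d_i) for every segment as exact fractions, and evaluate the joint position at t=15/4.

Δ: Δ0=4/3, Δ1=4/3, Δ2=-3/2, Δ3=-2
row 1: diag=12, rhs=0; c'=1/4, d'=0
row 2: denom=10−3·1/4=37/4; d'=(-17−3·0)/(37/4)=-68/37
row 3: denom=6−2·8/37=206/37; d'=(-3−2·-68/37)/(206/37)=25/206
back: M3=25/206
back: M2=-68/37−8/37·25/206=-192/103
back: M1=0−1/4·-192/103=48/103
M: M0=0, M1=48/103, M2=-192/103, M3=25/206, M4=0
seg 0: a=-3, c=M0/2=0, d=(M1−M0)/(6·3)=8/309, b=Δ0−h0·(2M0+M1)/6=340/309
seg 1: a=1, c=M1/2=24/103, d=(M2−M1)/(6·3)=-40/309, b=Δ1−h1·(2M1+M2)/6=556/309
seg 2: a=5, c=M2/2=-96/103, d=(M3−M2)/(6·2)=409/2472, b=Δ2−h2·(2M2+M3)/6=-92/309
seg 3: a=2, c=M3/2=25/412, d=(M4−M3)/(6·1)=-25/1236, b=Δ3−h3·(2M3+M4)/6=-1261/618
t_q=15/4 → seg 1, τ=3/4; S=1+556/309·τ+24/103·τ²+-40/309·τ³=1999/824

  seg 0: a=-3 b=340/309 c=0 d=8/309
  seg 1: a=1 b=556/309 c=24/103 d=-40/309
  seg 2: a=5 b=-92/309 c=-96/103 d=409/2472
  seg 3: a=2 b=-1261/618 c=25/412 d=-25/1236
S(15/4) = 1999/824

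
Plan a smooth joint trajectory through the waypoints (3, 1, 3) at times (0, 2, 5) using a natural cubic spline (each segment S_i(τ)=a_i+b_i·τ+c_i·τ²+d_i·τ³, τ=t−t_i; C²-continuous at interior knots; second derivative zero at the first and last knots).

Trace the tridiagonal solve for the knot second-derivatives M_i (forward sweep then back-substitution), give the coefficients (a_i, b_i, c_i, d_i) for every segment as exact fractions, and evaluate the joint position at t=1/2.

  seg 0: a=3 b=-4/3 c=0 d=1/12
  seg 1: a=1 b=-1/3 c=1/2 d=-1/18
S(1/2) = 75/32

Δ: Δ0=-1, Δ1=2/3
row 1: diag=10, rhs=10; c'=3/10, d'=1
back: M1=1
M: M0=0, M1=1, M2=0
seg 0: a=3, c=M0/2=0, d=(M1−M0)/(6·2)=1/12, b=Δ0−h0·(2M0+M1)/6=-4/3
seg 1: a=1, c=M1/2=1/2, d=(M2−M1)/(6·3)=-1/18, b=Δ1−h1·(2M1+M2)/6=-1/3
t_q=1/2 → seg 0, τ=1/2; S=3+-4/3·τ+0·τ²+1/12·τ³=75/32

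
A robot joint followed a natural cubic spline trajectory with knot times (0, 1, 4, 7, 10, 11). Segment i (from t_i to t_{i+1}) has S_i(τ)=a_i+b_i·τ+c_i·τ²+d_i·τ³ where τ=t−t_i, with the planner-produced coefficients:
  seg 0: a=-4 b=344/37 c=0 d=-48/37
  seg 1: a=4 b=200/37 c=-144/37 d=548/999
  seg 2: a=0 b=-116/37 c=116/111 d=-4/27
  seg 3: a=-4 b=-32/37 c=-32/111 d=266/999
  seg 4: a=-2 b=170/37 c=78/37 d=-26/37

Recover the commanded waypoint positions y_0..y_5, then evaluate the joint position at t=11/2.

y_0=-4 y_1=4 y_2=0 y_3=-4 y_4=-2 y_5=4
S(11/2) = -211/74

y_0 = S_0(0) = a_0 = -4
y_1 = S_1(0) = a_1 = 4
y_2 = S_2(0) = a_2 = 0
y_3 = S_3(0) = a_3 = -4
y_4 = S_4(0) = a_4 = -2
y_5 = S_4(1) = 4
t_q=11/2 is in segment 2 (τ=3/2); S_2(τ)=-211/74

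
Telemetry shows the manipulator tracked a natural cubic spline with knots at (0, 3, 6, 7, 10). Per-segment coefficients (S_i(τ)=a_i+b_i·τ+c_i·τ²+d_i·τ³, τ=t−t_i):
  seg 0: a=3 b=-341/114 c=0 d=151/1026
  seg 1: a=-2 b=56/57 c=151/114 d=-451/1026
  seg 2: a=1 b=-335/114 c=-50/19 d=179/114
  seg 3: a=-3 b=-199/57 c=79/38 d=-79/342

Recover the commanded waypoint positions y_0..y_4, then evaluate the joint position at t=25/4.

y_0 = S_0(0) = a_0 = 3
y_1 = S_1(0) = a_1 = -2
y_2 = S_2(0) = a_2 = 1
y_3 = S_3(0) = a_3 = -3
y_4 = S_3(3) = -1
t_q=25/4 is in segment 2 (τ=1/4); S_2(τ)=305/2432

y_0=3 y_1=-2 y_2=1 y_3=-3 y_4=-1
S(25/4) = 305/2432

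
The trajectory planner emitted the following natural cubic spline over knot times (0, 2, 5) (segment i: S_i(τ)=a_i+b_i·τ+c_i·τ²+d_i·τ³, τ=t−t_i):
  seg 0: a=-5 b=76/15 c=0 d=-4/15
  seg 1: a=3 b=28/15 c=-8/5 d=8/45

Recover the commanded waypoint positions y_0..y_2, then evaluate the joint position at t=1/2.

y_0 = S_0(0) = a_0 = -5
y_1 = S_1(0) = a_1 = 3
y_2 = S_1(3) = -1
t_q=1/2 is in segment 0 (τ=1/2); S_0(τ)=-5/2

y_0=-5 y_1=3 y_2=-1
S(1/2) = -5/2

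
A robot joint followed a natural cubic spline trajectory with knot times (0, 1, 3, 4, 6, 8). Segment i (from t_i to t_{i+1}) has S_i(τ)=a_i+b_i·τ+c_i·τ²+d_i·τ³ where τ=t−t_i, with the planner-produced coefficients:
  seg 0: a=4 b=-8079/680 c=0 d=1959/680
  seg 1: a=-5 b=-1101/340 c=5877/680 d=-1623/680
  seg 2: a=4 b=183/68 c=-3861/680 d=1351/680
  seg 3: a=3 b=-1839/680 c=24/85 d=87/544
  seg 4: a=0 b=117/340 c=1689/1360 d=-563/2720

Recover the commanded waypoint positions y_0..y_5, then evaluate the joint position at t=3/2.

y_0=4 y_1=-5 y_2=4 y_3=3 y_4=0 y_5=4
S(3/2) = -25877/5440

y_0 = S_0(0) = a_0 = 4
y_1 = S_1(0) = a_1 = -5
y_2 = S_2(0) = a_2 = 4
y_3 = S_3(0) = a_3 = 3
y_4 = S_4(0) = a_4 = 0
y_5 = S_4(2) = 4
t_q=3/2 is in segment 1 (τ=1/2); S_1(τ)=-25877/5440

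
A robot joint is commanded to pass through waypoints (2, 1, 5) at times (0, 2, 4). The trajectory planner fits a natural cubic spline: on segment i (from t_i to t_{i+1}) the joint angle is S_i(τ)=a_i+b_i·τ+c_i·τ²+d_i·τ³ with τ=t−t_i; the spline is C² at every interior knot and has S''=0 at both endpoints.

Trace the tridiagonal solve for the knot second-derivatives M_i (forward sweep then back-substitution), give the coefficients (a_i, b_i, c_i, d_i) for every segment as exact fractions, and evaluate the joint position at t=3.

  seg 0: a=2 b=-9/8 c=0 d=5/32
  seg 1: a=1 b=3/4 c=15/16 d=-5/32
S(3) = 81/32

Δ: Δ0=-1/2, Δ1=2
row 1: diag=8, rhs=15; c'=1/4, d'=15/8
back: M1=15/8
M: M0=0, M1=15/8, M2=0
seg 0: a=2, c=M0/2=0, d=(M1−M0)/(6·2)=5/32, b=Δ0−h0·(2M0+M1)/6=-9/8
seg 1: a=1, c=M1/2=15/16, d=(M2−M1)/(6·2)=-5/32, b=Δ1−h1·(2M1+M2)/6=3/4
t_q=3 → seg 1, τ=1; S=1+3/4·τ+15/16·τ²+-5/32·τ³=81/32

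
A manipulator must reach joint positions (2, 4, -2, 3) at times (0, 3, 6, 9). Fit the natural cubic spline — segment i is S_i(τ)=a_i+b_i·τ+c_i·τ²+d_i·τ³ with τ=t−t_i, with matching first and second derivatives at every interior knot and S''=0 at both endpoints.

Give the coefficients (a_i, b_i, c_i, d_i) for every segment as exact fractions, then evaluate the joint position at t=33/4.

  seg 0: a=2 b=73/45 c=0 d=-43/405
  seg 1: a=4 b=-56/45 c=-43/45 d=19/81
  seg 2: a=-2 b=-29/45 c=52/45 d=-52/405
S(33/4) = 15/16

Δ: Δ0=2/3, Δ1=-2, Δ2=5/3
row 1: diag=12, rhs=-16; c'=1/4, d'=-4/3
row 2: denom=12−3·1/4=45/4; d'=(22−3·-4/3)/(45/4)=104/45
back: M2=104/45
back: M1=-4/3−1/4·104/45=-86/45
M: M0=0, M1=-86/45, M2=104/45, M3=0
seg 0: a=2, c=M0/2=0, d=(M1−M0)/(6·3)=-43/405, b=Δ0−h0·(2M0+M1)/6=73/45
seg 1: a=4, c=M1/2=-43/45, d=(M2−M1)/(6·3)=19/81, b=Δ1−h1·(2M1+M2)/6=-56/45
seg 2: a=-2, c=M2/2=52/45, d=(M3−M2)/(6·3)=-52/405, b=Δ2−h2·(2M2+M3)/6=-29/45
t_q=33/4 → seg 2, τ=9/4; S=-2+-29/45·τ+52/45·τ²+-52/405·τ³=15/16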